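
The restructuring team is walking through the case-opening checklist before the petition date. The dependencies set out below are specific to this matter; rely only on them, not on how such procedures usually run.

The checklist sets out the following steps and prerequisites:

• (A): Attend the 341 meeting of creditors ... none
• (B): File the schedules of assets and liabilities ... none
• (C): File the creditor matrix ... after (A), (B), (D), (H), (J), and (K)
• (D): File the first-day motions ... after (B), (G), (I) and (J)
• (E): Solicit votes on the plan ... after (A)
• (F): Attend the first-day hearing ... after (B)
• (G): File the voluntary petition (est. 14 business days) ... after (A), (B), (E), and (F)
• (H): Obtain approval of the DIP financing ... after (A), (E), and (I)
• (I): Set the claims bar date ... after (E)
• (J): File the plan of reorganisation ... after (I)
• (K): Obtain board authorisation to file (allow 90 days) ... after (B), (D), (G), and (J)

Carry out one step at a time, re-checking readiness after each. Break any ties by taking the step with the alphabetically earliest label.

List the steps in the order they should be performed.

(A) and (B) have no prerequisites; (A) has the earlier label, so (A) is first.
(E) now also ready, so the ready set is {(B), (E)}; (B) has the earlier label → (B).
(E) and (F) are both available; (E) has the earlier label → (E).
(I) now also ready, so the ready set is {(F), (I)}; (F) has the earlier label → (F).
Ready: (G) and (I). (G) has the earlier label → (G).
(I) is the only step now ready → (I).
Ready: (H) and (J). (H) has the earlier label → (H).
That leaves (J) as the only ready step → (J).
(D) is the only step now ready → (D).
(K) is the only step now ready → (K).
(C) needed (A), (B), (D), (H), (J) and (K), now all done → (C).

(A), (B), (E), (F), (G), (I), (H), (J), (D), (K), (C)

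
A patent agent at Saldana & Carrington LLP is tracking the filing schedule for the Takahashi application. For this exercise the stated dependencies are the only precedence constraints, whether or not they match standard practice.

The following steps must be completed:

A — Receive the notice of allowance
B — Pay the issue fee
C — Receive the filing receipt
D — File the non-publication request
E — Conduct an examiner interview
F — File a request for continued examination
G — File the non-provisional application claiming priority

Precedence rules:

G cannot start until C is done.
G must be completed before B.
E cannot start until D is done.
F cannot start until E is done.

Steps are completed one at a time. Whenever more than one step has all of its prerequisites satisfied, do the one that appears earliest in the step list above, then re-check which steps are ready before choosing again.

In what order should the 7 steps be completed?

A → C → D → E → F → G → B

Nothing is required for A, C and D. A is listed earlier → A first.
Ready: C and D. C is listed earlier → C.
D and G are both available; D is listed earlier → D.
Ready: E and G. E is listed earlier → E.
Now F and G have their prerequisites met. F is listed earlier, so F next.
G needed C, now all done → G.
Next only B has its prerequisites met → B.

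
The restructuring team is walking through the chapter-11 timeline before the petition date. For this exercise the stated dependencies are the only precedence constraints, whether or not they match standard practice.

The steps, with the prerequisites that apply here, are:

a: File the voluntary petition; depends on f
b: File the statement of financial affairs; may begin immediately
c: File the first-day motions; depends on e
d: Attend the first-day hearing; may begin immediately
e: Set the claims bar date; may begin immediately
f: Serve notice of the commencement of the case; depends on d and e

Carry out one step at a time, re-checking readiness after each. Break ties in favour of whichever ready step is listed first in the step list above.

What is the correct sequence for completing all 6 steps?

b, d and e have no prerequisites; b is listed earlier, so b is first.
Now d and e have their prerequisites met. d is listed earlier, so d next.
e is the only step now ready → e.
Now c and f have their prerequisites met. c is listed earlier, so c next.
f needed d and e, now all done → f.
a needed f, now all done → a.

b, d, e, c, f, a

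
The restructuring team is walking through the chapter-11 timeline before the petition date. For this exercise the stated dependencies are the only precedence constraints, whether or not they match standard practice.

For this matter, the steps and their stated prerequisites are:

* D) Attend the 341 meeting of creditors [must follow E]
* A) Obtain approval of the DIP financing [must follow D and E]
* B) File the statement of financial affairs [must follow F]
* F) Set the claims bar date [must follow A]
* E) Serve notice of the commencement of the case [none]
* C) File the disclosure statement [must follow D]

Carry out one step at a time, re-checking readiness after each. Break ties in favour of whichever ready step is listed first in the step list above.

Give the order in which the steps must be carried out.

E, D, A, F, B, C

E has no prerequisites → E first.
D needed E, now all done → D.
Now A and C have their prerequisites met. A is listed earlier, so A next.
F and C are both available; F is listed earlier → F.
B now also ready, so the ready set is {B, C}; B is listed earlier → B.
C needed D, now all done → C.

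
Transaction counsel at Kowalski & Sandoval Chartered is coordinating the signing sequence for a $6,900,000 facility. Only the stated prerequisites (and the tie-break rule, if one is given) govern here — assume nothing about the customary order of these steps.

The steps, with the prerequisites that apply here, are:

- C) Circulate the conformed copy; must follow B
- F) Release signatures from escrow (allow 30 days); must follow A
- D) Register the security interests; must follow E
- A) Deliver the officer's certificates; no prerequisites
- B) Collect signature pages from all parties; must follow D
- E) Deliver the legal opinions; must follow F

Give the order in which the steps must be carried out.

A is the only step with nothing outstanding, so it goes first.
That leaves F as the only ready step → F.
Next only E has its prerequisites met → E.
D needed E, now all done → D.
B needed D, now all done → B.
Next only C has its prerequisites met → C.

A, F, E, D, B, C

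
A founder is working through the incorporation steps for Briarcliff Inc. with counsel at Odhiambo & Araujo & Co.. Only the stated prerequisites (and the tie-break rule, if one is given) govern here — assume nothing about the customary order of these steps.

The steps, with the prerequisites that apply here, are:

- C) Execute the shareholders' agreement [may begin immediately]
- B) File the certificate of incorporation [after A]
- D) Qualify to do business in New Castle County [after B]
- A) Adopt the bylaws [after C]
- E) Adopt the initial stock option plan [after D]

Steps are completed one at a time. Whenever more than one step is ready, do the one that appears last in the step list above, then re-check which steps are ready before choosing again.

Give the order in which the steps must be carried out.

C is the only step with nothing outstanding, so it goes first.
A is the only step now ready → A.
B is the only step now ready → B.
D is the only step now ready → D.
E is the only step now ready → E.

C, A, B, D, E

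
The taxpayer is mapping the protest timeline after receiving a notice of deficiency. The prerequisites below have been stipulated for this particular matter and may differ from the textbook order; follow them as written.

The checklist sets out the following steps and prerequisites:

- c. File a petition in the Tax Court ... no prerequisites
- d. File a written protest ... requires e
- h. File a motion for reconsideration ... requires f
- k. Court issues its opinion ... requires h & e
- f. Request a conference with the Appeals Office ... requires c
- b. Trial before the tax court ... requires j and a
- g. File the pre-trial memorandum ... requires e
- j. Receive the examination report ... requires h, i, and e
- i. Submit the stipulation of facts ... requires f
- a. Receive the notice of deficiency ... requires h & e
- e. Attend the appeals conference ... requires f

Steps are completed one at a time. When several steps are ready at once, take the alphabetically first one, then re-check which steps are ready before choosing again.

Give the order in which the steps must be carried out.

Only c has no prerequisites, so it is first.
That leaves f as the only ready step → f.
Now e, h and i have their prerequisites met. e has the earlier label, so e next.
d and g now also ready, so the ready set is {d, g, h, i}; d has the earlier label → d.
Now g, h and i have their prerequisites met. g has the earlier label, so g next.
h and i are both available; h has the earlier label → h.
a and k now also ready, so the ready set is {a, i, k}; a has the earlier label → a.
Now i and k have their prerequisites met. i has the earlier label, so i next.
j now also ready, so the ready set is {j, k}; j has the earlier label → j.
Now b and k have their prerequisites met. b has the earlier label, so b next.
k is the only step now ready → k.

c, f, e, d, g, h, a, i, j, b, k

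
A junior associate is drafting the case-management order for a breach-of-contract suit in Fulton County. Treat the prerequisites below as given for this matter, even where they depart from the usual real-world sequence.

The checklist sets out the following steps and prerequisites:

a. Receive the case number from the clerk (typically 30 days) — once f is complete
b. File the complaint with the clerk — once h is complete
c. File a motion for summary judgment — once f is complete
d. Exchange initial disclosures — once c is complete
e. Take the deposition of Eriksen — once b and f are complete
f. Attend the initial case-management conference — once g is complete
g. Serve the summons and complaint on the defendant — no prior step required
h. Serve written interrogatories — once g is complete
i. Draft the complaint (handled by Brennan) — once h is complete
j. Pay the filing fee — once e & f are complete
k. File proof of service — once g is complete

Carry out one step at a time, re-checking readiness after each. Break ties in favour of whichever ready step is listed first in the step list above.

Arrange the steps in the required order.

g f a c d h b e i j k

g is the only step with nothing outstanding, so it goes first.
Ready: f, h and k. f is listed earlier → f.
a and c now also ready, so the ready set is {a, c, h, k}; a is listed earlier → a.
Ready: c, h and k. c is listed earlier → c.
d now also ready, so the ready set is {d, h, k}; d is listed earlier → d.
Ready: h and k. h is listed earlier → h.
b and i now also ready, so the ready set is {b, i, k}; b is listed earlier → b.
e, i and k are all available; e is listed earlier → e.
j now also ready, so the ready set is {i, j, k}; i is listed earlier → i.
Now j and k have their prerequisites met. j is listed earlier, so j next.
k is the only step now ready → k.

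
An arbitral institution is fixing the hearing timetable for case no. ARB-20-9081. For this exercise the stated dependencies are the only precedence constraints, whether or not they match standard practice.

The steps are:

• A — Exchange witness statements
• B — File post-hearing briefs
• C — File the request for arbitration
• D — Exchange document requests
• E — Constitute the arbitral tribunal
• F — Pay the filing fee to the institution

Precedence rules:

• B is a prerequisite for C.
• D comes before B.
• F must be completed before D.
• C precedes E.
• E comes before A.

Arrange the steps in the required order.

F has no prerequisites → F first.
Next only D has its prerequisites met → D.
B is the only step now ready → B.
C needed B, now all done → C.
E needed C, now all done → E.
A needed E, now all done → A.

F, D, B, C, E, A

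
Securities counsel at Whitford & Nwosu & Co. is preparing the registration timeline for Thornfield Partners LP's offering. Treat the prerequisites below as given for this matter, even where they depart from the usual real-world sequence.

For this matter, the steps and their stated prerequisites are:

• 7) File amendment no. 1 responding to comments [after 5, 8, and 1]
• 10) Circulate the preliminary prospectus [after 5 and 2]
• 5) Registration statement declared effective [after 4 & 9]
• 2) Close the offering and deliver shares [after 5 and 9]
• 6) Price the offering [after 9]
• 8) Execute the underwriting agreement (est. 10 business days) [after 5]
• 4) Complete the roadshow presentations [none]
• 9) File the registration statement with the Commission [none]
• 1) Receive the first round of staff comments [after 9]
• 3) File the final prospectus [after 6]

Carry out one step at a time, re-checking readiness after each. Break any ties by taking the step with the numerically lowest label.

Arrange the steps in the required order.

4 and 9 have no prerequisites; 4 has the earlier label, so 4 is first.
Next only 9 has its prerequisites met → 9.
Now 1, 5 and 6 have their prerequisites met. 1 has the earlier label, so 1 next.
5 and 6 are both available; 5 has the earlier label → 5.
2 and 8 now also ready, so the ready set is {2, 6, 8}; 2 has the earlier label → 2.
10 now also ready, so the ready set is {6, 8, 10}; 6 has the earlier label → 6.
Now 3, 8 and 10 have their prerequisites met. 3 has the earlier label, so 3 next.
Ready: 8 and 10. 8 has the earlier label → 8.
7 and 10 are both available; 7 has the earlier label → 7.
Next only 10 has its prerequisites met → 10.

4 9 1 5 2 6 3 8 7 10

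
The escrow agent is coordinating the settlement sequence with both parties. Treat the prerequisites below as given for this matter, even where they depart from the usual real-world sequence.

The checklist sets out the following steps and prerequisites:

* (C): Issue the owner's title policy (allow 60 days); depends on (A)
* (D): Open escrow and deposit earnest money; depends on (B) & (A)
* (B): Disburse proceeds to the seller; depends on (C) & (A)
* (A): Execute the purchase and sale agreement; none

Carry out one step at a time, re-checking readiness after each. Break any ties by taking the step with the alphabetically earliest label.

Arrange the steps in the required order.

Only (A) has no prerequisites, so it is first.
(C) is the only step now ready → (C).
(B) needed (A) and (C), now all done → (B).
(D) is the only step now ready → (D).

(A) → (C) → (B) → (D)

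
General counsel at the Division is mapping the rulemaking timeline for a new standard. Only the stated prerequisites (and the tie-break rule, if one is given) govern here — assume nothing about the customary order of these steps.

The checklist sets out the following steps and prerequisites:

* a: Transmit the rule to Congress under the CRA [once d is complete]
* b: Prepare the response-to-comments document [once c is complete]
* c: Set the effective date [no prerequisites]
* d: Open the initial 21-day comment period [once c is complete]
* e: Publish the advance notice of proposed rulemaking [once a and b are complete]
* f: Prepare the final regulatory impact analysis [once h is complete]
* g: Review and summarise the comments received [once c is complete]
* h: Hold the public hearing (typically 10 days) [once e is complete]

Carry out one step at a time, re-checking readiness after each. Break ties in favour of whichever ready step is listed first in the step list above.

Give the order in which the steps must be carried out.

c, b, d, a, e, g, h, f

c is the only step with nothing outstanding, so it goes first.
b, d and g are all available; b is listed earlier → b.
d and g are both available; d is listed earlier → d.
Now a and g have their prerequisites met. a is listed earlier, so a next.
e now also ready, so the ready set is {e, g}; e is listed earlier → e.
h now also ready, so the ready set is {g, h}; g is listed earlier → g.
That leaves h as the only ready step → h.
f is the only step now ready → f.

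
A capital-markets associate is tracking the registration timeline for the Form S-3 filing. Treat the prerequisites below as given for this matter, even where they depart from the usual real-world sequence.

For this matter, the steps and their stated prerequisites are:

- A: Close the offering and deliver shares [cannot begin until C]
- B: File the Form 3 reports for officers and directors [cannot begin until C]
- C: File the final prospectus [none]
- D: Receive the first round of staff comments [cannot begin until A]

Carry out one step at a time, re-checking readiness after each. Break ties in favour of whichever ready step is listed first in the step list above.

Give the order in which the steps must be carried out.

C is the only step with nothing outstanding, so it goes first.
Ready: A and B. A is listed earlier → A.
D now also ready, so the ready set is {B, D}; B is listed earlier → B.
Next only D has its prerequisites met → D.

C, A, B, D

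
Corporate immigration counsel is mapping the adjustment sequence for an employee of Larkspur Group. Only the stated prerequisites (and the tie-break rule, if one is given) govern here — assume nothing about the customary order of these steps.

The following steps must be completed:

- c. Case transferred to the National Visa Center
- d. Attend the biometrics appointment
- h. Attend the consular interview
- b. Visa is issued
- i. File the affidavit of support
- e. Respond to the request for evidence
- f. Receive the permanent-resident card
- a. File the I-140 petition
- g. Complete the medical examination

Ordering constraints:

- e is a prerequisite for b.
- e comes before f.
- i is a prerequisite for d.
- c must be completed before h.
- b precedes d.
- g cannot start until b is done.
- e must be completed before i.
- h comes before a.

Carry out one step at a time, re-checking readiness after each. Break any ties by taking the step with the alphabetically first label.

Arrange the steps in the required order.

Nothing is required for c and e. c has the earlier label → c first.
h now also ready, so the ready set is {e, h}; e has the earlier label → e.
Ready: b, f, h and i. b has the earlier label → b.
Ready: f, g, h and i. f has the earlier label → f.
Now g, h and i have their prerequisites met. g has the earlier label, so g next.
Ready: h and i. h has the earlier label → h.
Ready: a and i. a has the earlier label → a.
i needed e, now all done → i.
d needed b and i, now all done → d.

c → e → b → f → g → h → a → i → d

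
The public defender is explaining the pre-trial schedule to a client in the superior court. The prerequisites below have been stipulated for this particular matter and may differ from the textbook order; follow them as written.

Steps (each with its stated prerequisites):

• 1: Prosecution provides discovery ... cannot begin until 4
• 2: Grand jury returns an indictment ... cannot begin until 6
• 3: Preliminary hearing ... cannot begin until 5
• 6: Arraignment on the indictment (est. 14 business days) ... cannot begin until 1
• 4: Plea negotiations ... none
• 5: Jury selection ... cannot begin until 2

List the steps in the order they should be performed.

Only 4 has no prerequisites, so it is first.
1 needed 4, now all done → 1.
That leaves 6 as the only ready step → 6.
2 needed 6, now all done → 2.
5 needed 2, now all done → 5.
Next only 3 has its prerequisites met → 3.

4, 1, 6, 2, 5, 3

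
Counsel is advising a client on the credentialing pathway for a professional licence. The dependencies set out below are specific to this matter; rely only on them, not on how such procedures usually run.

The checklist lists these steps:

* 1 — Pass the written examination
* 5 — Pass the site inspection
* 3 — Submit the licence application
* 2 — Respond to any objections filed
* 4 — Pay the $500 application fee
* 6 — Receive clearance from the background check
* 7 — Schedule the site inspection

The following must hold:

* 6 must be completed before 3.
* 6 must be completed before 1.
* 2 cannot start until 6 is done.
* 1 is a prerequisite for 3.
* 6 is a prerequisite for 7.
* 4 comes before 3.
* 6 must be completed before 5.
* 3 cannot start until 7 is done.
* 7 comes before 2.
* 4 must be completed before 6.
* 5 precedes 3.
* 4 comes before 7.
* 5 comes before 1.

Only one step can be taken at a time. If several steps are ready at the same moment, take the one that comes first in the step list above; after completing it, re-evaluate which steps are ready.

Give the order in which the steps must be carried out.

4, 6, 5, 1, 7, 3, 2

4 is the only step with nothing outstanding, so it goes first.
Next only 6 has its prerequisites met → 6.
5 and 7 are both available; 5 is listed earlier → 5.
1 now also ready, so the ready set is {1, 7}; 1 is listed earlier → 1.
That leaves 7 as the only ready step → 7.
Now 3 and 2 have their prerequisites met. 3 is listed earlier, so 3 next.
2 needed 6 and 7, now all done → 2.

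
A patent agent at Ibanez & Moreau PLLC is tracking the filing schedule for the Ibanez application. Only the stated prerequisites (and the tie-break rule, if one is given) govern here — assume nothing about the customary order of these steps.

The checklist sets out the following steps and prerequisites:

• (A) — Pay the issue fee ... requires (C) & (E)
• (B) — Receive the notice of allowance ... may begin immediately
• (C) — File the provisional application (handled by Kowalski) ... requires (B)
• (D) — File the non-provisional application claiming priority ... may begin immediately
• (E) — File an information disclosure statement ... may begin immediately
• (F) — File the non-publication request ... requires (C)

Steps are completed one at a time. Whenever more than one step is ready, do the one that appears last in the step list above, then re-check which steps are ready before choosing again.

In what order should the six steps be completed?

(E) (D) (B) (C) (F) (A)

Nothing is required for (E), (D) and (B). (E) is listed later → (E) first.
Ready: (D) and (B). (D) is listed later → (D).
That leaves (B) as the only ready step → (B).
(C) needed (B), now all done → (C).
Ready: (F) and (A). (F) is listed later → (F).
That leaves (A) as the only ready step → (A).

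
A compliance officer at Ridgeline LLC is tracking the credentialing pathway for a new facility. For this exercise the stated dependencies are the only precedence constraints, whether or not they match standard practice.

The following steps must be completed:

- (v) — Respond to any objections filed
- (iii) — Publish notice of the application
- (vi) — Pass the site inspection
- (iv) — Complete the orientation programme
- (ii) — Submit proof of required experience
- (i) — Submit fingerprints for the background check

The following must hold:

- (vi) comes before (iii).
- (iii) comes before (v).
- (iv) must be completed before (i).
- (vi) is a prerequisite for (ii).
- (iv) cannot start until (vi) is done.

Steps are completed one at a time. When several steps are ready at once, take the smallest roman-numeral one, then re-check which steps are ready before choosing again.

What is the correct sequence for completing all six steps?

(vi) is the only step with nothing outstanding, so it goes first.
Now (ii), (iii) and (iv) have their prerequisites met. (ii) has the earlier label, so (ii) next.
Now (iii) and (iv) have their prerequisites met. (iii) has the earlier label, so (iii) next.
(iv) and (v) are both available; (iv) has the earlier label → (iv).
(i) now also ready, so the ready set is {(i), (v)}; (i) has the earlier label → (i).
(v) needed (iii), now all done → (v).

(vi) (ii) (iii) (iv) (i) (v)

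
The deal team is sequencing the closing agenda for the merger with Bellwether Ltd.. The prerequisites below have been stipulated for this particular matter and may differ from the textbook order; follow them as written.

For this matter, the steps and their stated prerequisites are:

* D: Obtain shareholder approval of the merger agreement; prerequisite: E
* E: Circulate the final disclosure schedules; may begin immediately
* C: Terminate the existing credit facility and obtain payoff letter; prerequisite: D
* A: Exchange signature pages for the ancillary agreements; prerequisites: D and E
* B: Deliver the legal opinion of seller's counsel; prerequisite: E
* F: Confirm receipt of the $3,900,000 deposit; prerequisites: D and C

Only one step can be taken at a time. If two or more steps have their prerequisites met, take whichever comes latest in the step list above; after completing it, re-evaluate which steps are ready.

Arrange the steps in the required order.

E B D A C F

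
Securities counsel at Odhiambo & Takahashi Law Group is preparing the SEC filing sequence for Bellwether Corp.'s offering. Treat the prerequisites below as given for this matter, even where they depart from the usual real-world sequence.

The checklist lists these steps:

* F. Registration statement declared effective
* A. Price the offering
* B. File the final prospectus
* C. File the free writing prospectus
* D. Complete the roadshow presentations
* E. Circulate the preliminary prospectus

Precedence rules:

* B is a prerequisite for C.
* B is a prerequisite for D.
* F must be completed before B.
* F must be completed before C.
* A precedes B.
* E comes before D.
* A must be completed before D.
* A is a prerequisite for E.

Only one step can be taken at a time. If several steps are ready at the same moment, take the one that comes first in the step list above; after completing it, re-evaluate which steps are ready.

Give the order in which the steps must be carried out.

Nothing is required for F and A. F is listed earlier → F first.
That leaves A as the only ready step → A.
B and E are both available; B is listed earlier → B.
Ready: C and E. C is listed earlier → C.
E is the only step now ready → E.
D is the only step now ready → D.

F → A → B → C → E → D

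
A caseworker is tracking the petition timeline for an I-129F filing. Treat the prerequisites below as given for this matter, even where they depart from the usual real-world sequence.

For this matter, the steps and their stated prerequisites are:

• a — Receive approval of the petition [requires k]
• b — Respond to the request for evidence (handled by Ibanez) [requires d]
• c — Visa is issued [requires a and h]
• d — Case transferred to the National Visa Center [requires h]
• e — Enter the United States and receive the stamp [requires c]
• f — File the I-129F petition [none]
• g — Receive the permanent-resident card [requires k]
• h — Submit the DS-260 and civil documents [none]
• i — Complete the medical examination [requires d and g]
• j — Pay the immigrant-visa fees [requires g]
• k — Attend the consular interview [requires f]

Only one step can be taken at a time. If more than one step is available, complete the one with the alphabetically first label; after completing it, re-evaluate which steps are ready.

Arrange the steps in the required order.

f, h, d, b, k, a, c, e, g, i, j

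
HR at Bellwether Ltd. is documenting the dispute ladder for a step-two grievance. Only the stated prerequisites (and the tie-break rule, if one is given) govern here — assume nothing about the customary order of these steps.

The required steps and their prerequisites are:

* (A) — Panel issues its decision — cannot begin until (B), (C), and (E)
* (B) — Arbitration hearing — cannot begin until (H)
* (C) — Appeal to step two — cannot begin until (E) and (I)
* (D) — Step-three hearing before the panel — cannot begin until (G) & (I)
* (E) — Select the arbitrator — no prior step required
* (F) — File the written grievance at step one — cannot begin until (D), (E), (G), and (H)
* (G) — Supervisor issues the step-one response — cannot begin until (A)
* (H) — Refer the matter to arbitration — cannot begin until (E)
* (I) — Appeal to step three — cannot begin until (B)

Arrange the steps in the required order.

(E), (H), (B), (I), (C), (A), (G), (D), (F)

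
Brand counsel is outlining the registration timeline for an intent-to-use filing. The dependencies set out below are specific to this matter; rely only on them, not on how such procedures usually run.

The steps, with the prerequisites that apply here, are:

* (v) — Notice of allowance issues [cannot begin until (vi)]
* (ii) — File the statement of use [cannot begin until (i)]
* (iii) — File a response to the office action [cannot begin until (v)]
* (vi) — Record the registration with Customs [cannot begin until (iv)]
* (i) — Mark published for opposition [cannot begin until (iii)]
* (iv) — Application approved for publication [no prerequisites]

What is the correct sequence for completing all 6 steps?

(iv) → (vi) → (v) → (iii) → (i) → (ii)

(iv) is the only step with nothing outstanding, so it goes first.
(vi) needed (iv), now all done → (vi).
(v) needed (vi), now all done → (v).
Next only (iii) has its prerequisites met → (iii).
(i) is the only step now ready → (i).
(ii) is the only step now ready → (ii).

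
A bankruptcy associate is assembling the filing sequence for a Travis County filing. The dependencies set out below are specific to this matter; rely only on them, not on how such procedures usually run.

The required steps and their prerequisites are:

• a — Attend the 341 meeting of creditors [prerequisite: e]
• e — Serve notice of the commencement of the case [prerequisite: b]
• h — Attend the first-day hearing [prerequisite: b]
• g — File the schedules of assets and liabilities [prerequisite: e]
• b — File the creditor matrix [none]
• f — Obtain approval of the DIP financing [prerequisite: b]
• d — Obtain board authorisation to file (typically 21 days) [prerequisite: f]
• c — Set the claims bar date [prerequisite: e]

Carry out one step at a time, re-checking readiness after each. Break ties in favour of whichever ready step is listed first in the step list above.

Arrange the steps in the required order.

b, e, a, h, g, f, d, c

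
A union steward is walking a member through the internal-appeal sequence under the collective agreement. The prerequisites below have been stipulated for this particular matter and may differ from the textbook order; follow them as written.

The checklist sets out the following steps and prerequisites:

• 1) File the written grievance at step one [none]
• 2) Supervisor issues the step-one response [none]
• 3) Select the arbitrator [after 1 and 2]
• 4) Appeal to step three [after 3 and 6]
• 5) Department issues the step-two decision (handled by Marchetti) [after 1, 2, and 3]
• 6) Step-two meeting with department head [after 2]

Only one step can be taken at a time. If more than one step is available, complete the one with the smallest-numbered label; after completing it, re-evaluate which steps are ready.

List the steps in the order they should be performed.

Nothing is required for 1 and 2. 1 has the earlier label → 1 first.
That leaves 2 as the only ready step → 2.
Now 3 and 6 have their prerequisites met. 3 has the earlier label, so 3 next.
Ready: 5 and 6. 5 has the earlier label → 5.
6 is the only step now ready → 6.
4 needed 3 and 6, now all done → 4.

1, 2, 3, 5, 6, 4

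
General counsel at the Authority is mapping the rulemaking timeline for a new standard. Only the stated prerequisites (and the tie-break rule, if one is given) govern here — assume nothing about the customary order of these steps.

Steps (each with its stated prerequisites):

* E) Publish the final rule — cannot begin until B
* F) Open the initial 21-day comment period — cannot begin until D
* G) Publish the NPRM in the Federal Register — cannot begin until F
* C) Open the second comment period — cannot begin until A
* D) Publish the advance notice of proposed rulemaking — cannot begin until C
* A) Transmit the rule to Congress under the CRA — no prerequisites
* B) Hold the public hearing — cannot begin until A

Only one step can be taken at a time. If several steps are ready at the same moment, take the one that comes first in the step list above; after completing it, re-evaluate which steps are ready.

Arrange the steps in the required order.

A C D F G B E

A is the only step with nothing outstanding, so it goes first.
C and B are both available; C is listed earlier → C.
Ready: D and B. D is listed earlier → D.
Now F and B have their prerequisites met. F is listed earlier, so F next.
G now also ready, so the ready set is {G, B}; G is listed earlier → G.
B needed A, now all done → B.
That leaves E as the only ready step → E.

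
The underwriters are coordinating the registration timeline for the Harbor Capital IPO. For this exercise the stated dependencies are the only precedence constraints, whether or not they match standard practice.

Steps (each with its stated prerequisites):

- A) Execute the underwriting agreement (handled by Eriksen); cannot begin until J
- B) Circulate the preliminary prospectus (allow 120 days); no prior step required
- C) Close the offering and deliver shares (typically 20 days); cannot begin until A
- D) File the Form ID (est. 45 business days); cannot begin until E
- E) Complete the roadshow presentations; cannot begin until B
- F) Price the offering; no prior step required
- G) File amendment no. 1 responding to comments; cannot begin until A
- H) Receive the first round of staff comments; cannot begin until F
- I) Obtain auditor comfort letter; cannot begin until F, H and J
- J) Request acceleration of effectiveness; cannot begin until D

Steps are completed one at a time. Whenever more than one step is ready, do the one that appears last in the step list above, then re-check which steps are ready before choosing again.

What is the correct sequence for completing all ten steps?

F, H, B, E, D, J, I, A, G, C

F and B have no prerequisites; F is listed later, so F is first.
H now also ready, so the ready set is {H, B}; H is listed later → H.
That leaves B as the only ready step → B.
E is the only step now ready → E.
D needed E, now all done → D.
J needed D, now all done → J.
Ready: I and A. I is listed later → I.
A needed J, now all done → A.
G and C are both available; G is listed later → G.
That leaves C as the only ready step → C.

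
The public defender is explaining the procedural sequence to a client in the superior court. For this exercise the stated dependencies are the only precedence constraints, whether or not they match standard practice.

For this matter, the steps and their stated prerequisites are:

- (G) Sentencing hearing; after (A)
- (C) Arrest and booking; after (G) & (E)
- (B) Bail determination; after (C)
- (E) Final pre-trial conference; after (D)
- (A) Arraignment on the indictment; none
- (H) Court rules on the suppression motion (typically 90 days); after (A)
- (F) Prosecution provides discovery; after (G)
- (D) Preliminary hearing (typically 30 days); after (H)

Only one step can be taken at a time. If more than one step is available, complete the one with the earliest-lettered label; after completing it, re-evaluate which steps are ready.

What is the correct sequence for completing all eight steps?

(A) (G) (F) (H) (D) (E) (C) (B)

Only (A) has no prerequisites, so it is first.
(G) and (H) are both available; (G) has the earlier label → (G).
Ready: (F) and (H). (F) has the earlier label → (F).
(H) needed (A), now all done → (H).
(D) is the only step now ready → (D).
(E) is the only step now ready → (E).
(C) is the only step now ready → (C).
(B) is the only step now ready → (B).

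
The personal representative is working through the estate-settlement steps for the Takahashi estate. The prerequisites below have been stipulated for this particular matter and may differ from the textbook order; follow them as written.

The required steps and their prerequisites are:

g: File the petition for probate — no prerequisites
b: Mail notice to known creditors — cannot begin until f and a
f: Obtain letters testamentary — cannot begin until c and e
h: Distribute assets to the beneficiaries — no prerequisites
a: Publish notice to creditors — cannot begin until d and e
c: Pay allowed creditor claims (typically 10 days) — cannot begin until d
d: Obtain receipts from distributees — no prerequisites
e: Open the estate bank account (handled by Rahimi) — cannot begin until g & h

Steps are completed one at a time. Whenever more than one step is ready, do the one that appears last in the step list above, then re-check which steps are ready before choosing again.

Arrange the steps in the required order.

d → c → h → g → e → a → f → b

d, h and g have no prerequisites; d is listed later, so d is first.
c, h and g are all available; c is listed later → c.
Now h and g have their prerequisites met. h is listed later, so h next.
That leaves g as the only ready step → g.
e is the only step now ready → e.
a and f are both available; a is listed later → a.
f needed e and c, now all done → f.
b needed a and f, now all done → b.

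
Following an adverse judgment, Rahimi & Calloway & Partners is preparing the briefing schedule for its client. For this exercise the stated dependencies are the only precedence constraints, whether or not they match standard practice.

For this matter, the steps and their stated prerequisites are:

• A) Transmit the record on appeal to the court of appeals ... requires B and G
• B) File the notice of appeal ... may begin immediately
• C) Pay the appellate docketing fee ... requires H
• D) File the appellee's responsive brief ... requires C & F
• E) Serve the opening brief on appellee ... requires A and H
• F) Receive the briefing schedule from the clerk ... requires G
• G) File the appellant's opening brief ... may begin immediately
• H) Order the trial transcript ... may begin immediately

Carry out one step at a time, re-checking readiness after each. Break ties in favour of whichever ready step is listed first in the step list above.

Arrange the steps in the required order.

B, G, A, F, H, C, D, E

Nothing is required for B, G and H. B is listed earlier → B first.
G and H are both available; G is listed earlier → G.
Ready: A, F and H. A is listed earlier → A.
Ready: F and H. F is listed earlier → F.
That leaves H as the only ready step → H.
C and E are both available; C is listed earlier → C.
D now also ready, so the ready set is {D, E}; D is listed earlier → D.
E needed A and H, now all done → E.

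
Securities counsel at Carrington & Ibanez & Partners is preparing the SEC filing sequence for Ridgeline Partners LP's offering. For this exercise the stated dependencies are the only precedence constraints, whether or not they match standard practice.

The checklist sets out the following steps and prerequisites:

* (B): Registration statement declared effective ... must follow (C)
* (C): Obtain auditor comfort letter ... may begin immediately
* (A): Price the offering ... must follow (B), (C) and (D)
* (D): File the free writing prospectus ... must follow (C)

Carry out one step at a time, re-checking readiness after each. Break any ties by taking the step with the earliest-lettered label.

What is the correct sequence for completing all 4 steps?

(C), (B), (D), (A)

(C) is the only step with nothing outstanding, so it goes first.
Now (B) and (D) have their prerequisites met. (B) has the earlier label, so (B) next.
(D) needed (C), now all done → (D).
(A) needed (B), (C) and (D), now all done → (A).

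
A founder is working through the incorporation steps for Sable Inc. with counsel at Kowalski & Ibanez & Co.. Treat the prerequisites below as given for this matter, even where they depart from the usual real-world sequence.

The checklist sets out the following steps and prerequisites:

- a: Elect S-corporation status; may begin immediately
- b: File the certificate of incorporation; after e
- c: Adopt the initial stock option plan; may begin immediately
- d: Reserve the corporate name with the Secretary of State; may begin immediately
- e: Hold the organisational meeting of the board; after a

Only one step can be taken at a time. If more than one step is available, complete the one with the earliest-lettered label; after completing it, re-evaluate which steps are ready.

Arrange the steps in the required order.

a → c → d → e → b

Nothing is required for a, c and d. a has the earlier label → a first.
Now c, d and e have their prerequisites met. c has the earlier label, so c next.
Ready: d and e. d has the earlier label → d.
e needed a, now all done → e.
That leaves b as the only ready step → b.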